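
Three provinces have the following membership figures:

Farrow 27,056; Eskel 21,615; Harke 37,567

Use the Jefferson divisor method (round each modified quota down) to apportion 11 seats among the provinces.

Farrow 3, Eskel 3, Harke 5

Standard divisor 86238/11 ≈ 7839.818; standard quotas: Farrow 3.451, Eskel 2.757, Harke 4.792.
Rounding down gives 3, 2, 4 = 9 seats, so the divisor must be adjusted.
With modified divisor 7000: modified quotas Farrow 3.865, Eskel 3.088, Harke 5.367.
Rounding down: Farrow 3, Eskel 3, Harke 5 (total 11).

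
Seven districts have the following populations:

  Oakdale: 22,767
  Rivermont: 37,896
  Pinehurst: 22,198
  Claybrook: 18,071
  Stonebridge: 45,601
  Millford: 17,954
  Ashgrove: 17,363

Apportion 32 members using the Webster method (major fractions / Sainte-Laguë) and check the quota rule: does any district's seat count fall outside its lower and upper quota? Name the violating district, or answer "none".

Standard quotas: Oakdale 4.006, Rivermont 6.669, Pinehurst 3.906, Claybrook 3.180, Stonebridge 8.024, Millford 3.159, Ashgrove 3.055.
Webster allocation: Oakdale 4, Rivermont 7, Pinehurst 4, Claybrook 3, Stonebridge 8, Millford 3, Ashgrove 3.
Every allocation lies between the lower and upper quota.

none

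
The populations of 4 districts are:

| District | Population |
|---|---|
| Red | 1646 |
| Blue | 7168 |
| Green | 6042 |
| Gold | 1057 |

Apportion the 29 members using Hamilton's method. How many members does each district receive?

Standard divisor: 15913 ÷ 29 ≈ 548.724.
Standard quotas: Red 2.9997, Blue 13.0630, Green 11.0110, Gold 1.9263.
Lower quotas: Red 2, Blue 13, Green 11, Gold 1 (sum 27, leaving 2 seats).
Remainders in descending order: Red 0.9997, Gold 0.9263, Blue 0.0630, Green 0.0110.
The surplus seats go to Red, Gold.

Red 3; Blue 13; Green 11; Gold 2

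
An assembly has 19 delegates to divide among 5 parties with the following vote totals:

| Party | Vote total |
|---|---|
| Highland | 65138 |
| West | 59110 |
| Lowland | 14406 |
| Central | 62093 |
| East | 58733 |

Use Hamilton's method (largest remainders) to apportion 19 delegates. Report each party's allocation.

Standard divisor: 259480 ÷ 19 ≈ 13656.842.
Standard quotas: Highland 4.7696, West 4.3282, Lowland 1.0549, Central 4.5467, East 4.3006.
Lower quotas: Highland 4, West 4, Lowland 1, Central 4, East 4 (sum 17, leaving 2 seats).
Remainders in descending order: Highland 0.7696, Central 0.5467, West 0.3282, East 0.3006, Lowland 0.0549.
The surplus seats go to Highland, Central.

Highland 5; West 4; Lowland 1; Central 5; East 4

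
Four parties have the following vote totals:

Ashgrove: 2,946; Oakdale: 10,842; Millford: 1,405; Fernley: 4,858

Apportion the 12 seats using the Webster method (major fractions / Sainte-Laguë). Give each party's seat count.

Standard divisor 20051/12 ≈ 1670.917; standard quotas: Ashgrove 1.763, Oakdale 6.489, Millford 0.841, Fernley 2.907.
Rounding to the nearest integer gives Ashgrove 2, Oakdale 6, Millford 1, Fernley 3 — total 12, matching the house size, so no adjustment is needed.

Ashgrove 2, Oakdale 6, Millford 1, Fernley 3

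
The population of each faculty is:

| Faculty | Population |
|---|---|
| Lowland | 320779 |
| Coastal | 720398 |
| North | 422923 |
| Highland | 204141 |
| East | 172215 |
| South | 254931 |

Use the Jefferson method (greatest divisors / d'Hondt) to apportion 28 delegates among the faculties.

Lowland 4, Coastal 10, North 6, Highland 3, East 2, South 3

Standard divisor 2095387/28 ≈ 74835.25; standard quotas: Lowland 4.286, Coastal 9.626, North 5.651, Highland 2.728, East 2.301, South 3.407.
Rounding down gives 4, 9, 5, 2, 2, 3 = 25 seats, so the divisor must be adjusted.
With modified divisor 66800: modified quotas Lowland 4.802, Coastal 10.784, North 6.331, Highland 3.056, East 2.578, South 3.816.
Rounding down: Lowland 4, Coastal 10, North 6, Highland 3, East 2, South 3 (total 28).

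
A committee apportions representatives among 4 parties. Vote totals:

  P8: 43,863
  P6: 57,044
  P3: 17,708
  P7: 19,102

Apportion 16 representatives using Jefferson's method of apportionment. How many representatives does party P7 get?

Standard divisor 137717/16 ≈ 8607.312; standard quotas: P8 5.096, P6 6.627, P3 2.057, P7 2.219.
Rounding down gives 5, 6, 2, 2 = 15 seats, so the divisor must be adjusted.
With modified divisor 7700: modified quotas P8 5.696, P6 7.408, P3 2.300, P7 2.481.
Rounding down: P8 5, P6 7, P3 2, P7 2 (total 16).
P7 receives 2.

2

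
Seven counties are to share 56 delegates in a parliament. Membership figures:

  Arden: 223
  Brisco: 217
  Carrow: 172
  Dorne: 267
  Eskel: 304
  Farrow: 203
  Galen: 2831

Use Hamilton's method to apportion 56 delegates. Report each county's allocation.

Total 4217; standard divisor 4217/56 ≈ 75.304.
Standard quotas: Arden 2.961, Brisco 2.882, Carrow 2.284, Dorne 3.546, Eskel 4.037, Farrow 2.696, Galen 37.594.
Lower quotas: Arden 2, Brisco 2, Carrow 2, Dorne 3, Eskel 4, Farrow 2, Galen 37 (sum 52, leaving 4 seats).
Remainders in descending order: Arden 0.961, Brisco 0.882, Farrow 0.696, Galen 0.594, Dorne 0.546, Carrow 0.284, Eskel 0.037.
The surplus seats go to Arden, Brisco, Farrow, Galen.

Arden: 3; Brisco: 3; Carrow: 2; Dorne: 3; Eskel: 4; Farrow: 3; Galen: 38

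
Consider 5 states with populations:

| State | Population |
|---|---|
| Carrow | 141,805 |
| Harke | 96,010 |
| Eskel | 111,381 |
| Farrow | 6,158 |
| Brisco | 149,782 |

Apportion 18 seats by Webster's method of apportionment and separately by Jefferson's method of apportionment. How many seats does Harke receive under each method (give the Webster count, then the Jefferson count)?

Webster: Carrow 5, Harke 4, Eskel 4, Farrow 0, Brisco 5.
Jefferson: Carrow 5, Harke 3, Eskel 4, Farrow 0, Brisco 6.
Harke gets 4 under Webster and 3 under Jefferson.

4 and 3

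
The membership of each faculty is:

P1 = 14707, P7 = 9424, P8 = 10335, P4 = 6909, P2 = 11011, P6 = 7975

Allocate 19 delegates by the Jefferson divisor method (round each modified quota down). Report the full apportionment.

Standard divisor 60361/19 ≈ 3176.895; standard quotas: P1 4.629, P7 2.966, P8 3.253, P4 2.175, P2 3.466, P6 2.510.
Rounding down gives 4, 2, 3, 2, 3, 2 = 16 seats, so the divisor must be adjusted.
With modified divisor 2700: modified quotas P1 5.447, P7 3.490, P8 3.828, P4 2.559, P2 4.078, P6 2.954.
Rounding down: P1 5, P7 3, P8 3, P4 2, P2 4, P6 2 (total 19).

P1 5, P7 3, P8 3, P4 2, P2 4, P6 2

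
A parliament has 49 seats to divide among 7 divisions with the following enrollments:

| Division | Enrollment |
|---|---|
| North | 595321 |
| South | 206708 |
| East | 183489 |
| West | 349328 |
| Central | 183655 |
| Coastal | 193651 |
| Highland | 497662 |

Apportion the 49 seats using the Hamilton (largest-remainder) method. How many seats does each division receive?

The standard divisor is 2209814/49 ≈ 45098.245.
Standard quotas: North 13.2005, South 4.5835, East 4.0687, West 7.7459, Central 4.0723, Coastal 4.2940, Highland 11.0351.
Lower quotas: North 13, South 4, East 4, West 7, Central 4, Coastal 4, Highland 11 (sum 47, leaving 2 seats).
Remainders in descending order: West 0.7459, South 0.5835, Coastal 0.2940, North 0.2005, Central 0.0723, East 0.0687, Highland 0.0351.
Largest remainders: West, South receive the extra seats.

North 13, South 5, East 4, West 8, Central 4, Coastal 4, Highland 11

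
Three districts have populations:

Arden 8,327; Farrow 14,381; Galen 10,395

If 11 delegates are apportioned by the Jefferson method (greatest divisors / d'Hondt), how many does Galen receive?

Standard divisor 33103/11 ≈ 3009.364; standard quotas: Arden 2.767, Farrow 4.779, Galen 3.454.
Rounding down gives 2, 4, 3 = 9 seats, so the divisor must be adjusted.
With modified divisor 2700: modified quotas Arden 3.084, Farrow 5.326, Galen 3.850.
Rounding down: Arden 3, Farrow 5, Galen 3 (total 11).
Galen receives 3.

3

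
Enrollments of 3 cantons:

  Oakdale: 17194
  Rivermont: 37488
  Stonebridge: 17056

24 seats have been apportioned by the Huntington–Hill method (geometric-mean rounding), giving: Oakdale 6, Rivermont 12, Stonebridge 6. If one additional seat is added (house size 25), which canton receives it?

Priority for the next seat is population ÷ (√(s·(s+1))).
Priorities: Oakdale 2653.092, Rivermont 3001.442, Stonebridge 2631.798.
Highest priority: Rivermont.

Rivermont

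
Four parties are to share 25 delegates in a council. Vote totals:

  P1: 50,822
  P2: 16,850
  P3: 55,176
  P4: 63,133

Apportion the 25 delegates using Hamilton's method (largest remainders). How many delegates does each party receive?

P1 7; P2 2; P3 7; P4 9

Standard divisor: 185981 ÷ 25 ≈ 7439.24.
Standard quotas: P1 6.8316, P2 2.2650, P3 7.4169, P4 8.4865.
Lower quotas: P1 6, P2 2, P3 7, P4 8 (sum 23, leaving 2 seats).
Remainders in descending order: P1 0.8316, P4 0.4865, P3 0.4169, P2 0.2650.
The surplus seats go to P1, P4.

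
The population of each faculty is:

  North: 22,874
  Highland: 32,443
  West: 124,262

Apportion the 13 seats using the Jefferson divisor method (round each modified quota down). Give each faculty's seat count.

Standard divisor 179579/13 ≈ 13813.769; standard quotas: North 1.656, Highland 2.349, West 8.996.
Rounding down gives 1, 2, 8 = 11 seats, so the divisor must be adjusted.
With modified divisor 11900: modified quotas North 1.922, Highland 2.726, West 10.442.
Rounding down: North 1, Highland 2, West 10 (total 13).

North 1, Highland 2, West 10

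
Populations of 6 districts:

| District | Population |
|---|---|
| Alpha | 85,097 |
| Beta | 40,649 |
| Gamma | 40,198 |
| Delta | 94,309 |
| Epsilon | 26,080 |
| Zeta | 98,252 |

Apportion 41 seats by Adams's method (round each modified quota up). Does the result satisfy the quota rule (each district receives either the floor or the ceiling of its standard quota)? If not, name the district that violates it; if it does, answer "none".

Standard quotas: Alpha 9.072, Beta 4.334, Gamma 4.285, Delta 10.054, Epsilon 2.780, Zeta 10.474.
Adams allocation: Alpha 9, Beta 5, Gamma 4, Delta 10, Epsilon 3, Zeta 10.
Every allocation lies between the lower and upper quota.

none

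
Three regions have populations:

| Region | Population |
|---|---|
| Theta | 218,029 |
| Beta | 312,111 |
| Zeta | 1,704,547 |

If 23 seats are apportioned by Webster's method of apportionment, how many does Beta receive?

Standard divisor 2234687/23 ≈ 97160.304; standard quotas: Theta 2.244, Beta 3.212, Zeta 17.544.
Rounding to the nearest integer gives Theta 2, Beta 3, Zeta 18 — total 23, matching the house size, so no adjustment is needed.
Beta receives 3.

3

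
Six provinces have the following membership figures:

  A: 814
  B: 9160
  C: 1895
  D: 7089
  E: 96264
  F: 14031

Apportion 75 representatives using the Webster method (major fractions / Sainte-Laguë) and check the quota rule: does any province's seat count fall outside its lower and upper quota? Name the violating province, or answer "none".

Standard quotas: A 0.472, B 5.315, C 1.100, D 4.113, E 55.858, F 8.142.
Webster allocation: A 0, B 5, C 1, D 4, E 57, F 8.
E has quota 55.858 (lower 55, upper 56) but receives 57 — outside the quota interval.

E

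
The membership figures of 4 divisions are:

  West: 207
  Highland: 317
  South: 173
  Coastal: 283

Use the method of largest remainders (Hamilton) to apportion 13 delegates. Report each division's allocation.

West: 3; Highland: 4; South: 2; Coastal: 4

Total 980; standard divisor 980/13 ≈ 75.385.
Standard quotas: West 2.746, Highland 4.205, South 2.295, Coastal 3.754.
Lower quotas: West 2, Highland 4, South 2, Coastal 3 (sum 11, leaving 2 seats).
Remainders in descending order: Coastal 0.754, West 0.746, South 0.295, Highland 0.205.
The surplus seats go to Coastal, West.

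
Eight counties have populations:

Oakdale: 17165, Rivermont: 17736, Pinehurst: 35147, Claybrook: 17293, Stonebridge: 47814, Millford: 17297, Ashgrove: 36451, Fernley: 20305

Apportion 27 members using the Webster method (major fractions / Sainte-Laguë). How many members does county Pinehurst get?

Standard divisor 209208/27 ≈ 7748.444; standard quotas: Oakdale 2.215, Rivermont 2.289, Pinehurst 4.536, Claybrook 2.232, Stonebridge 6.171, Millford 2.232, Ashgrove 4.704, Fernley 2.621.
Rounding to the nearest integer gives Oakdale 2, Rivermont 2, Pinehurst 5, Claybrook 2, Stonebridge 6, Millford 2, Ashgrove 5, Fernley 3 — total 27, matching the house size, so no adjustment is needed.
Pinehurst receives 5.

5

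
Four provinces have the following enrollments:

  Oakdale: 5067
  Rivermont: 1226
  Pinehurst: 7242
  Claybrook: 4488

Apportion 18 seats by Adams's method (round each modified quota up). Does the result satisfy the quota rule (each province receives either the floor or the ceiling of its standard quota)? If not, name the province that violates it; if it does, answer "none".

Standard quotas: Oakdale 5.061, Rivermont 1.224, Pinehurst 7.233, Claybrook 4.482.
Adams allocation: Oakdale 5, Rivermont 2, Pinehurst 7, Claybrook 4.
Every allocation lies between the lower and upper quota.

none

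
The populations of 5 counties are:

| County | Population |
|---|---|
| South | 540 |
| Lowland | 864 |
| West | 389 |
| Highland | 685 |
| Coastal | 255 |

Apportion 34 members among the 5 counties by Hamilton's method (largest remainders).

The standard divisor is 2733/34 ≈ 80.382.
Standard quotas: South 6.718, Lowland 10.749, West 4.839, Highland 8.522, Coastal 3.172.
Lower quotas: South 6, Lowland 10, West 4, Highland 8, Coastal 3 (sum 31, leaving 3 seats).
Remainders in descending order: West 0.839, Lowland 0.749, South 0.718, Highland 0.522, Coastal 0.172.
Largest remainders: West, Lowland, South receive the extra seats.

South: 7, Lowland: 11, West: 5, Highland: 8, Coastal: 3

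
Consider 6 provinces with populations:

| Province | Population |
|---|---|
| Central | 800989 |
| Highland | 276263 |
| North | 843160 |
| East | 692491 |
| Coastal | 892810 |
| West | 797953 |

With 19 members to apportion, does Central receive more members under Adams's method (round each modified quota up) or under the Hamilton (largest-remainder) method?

Adams: Central 3, Highland 2, North 4, East 3, Coastal 4, West 3.
Hamilton: Central 4, Highland 1, North 4, East 3, Coastal 4, West 3.
Central gets 3 under Adams and 4 under Hamilton.

Hamilton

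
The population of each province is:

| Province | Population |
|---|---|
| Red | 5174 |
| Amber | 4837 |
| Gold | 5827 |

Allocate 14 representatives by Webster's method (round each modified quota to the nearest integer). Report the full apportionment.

Standard divisor 15838/14 ≈ 1131.286; standard quotas: Red 4.574, Amber 4.276, Gold 5.151.
Rounding to the nearest integer gives Red 5, Amber 4, Gold 5 — total 14, matching the house size, so no adjustment is needed.

Red: 5, Amber: 4, Gold: 5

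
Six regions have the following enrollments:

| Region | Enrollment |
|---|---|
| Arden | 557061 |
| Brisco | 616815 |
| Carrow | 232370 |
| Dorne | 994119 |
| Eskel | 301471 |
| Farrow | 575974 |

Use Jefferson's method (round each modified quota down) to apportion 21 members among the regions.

Standard divisor 3277810/21 ≈ 156086.19; standard quotas: Arden 3.569, Brisco 3.952, Carrow 1.489, Dorne 6.369, Eskel 1.931, Farrow 3.690.
Rounding down gives 3, 3, 1, 6, 1, 3 = 17 seats, so the divisor must be adjusted.
With modified divisor 140600: modified quotas Arden 3.962, Brisco 4.387, Carrow 1.653, Dorne 7.071, Eskel 2.144, Farrow 4.097.
Rounding down: Arden 3, Brisco 4, Carrow 1, Dorne 7, Eskel 2, Farrow 4 (total 21).

Arden 3, Brisco 4, Carrow 1, Dorne 7, Eskel 2, Farrow 4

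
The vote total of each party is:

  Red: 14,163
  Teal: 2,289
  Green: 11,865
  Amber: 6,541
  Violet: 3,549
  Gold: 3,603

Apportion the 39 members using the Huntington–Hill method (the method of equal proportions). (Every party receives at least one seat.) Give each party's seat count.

Red=14, Teal=2, Green=11, Amber=6, Violet=3, Gold=3

With divisor 1045: modified quotas Red 13.553, Teal 2.190, Green 11.354, Amber 6.259, Violet 3.396, Gold 3.448.
Geometric-mean thresholds: Red √(13·14)=13.491, Teal √(2·3)=2.449, Green √(11·12)=11.489, Amber √(6·7)=6.481, Violet √(3·4)=3.464, Gold √(3·4)=3.464.
Each quota rounded against its threshold gives Red 14, Teal 2, Green 11, Amber 6, Violet 3, Gold 3 (total 39).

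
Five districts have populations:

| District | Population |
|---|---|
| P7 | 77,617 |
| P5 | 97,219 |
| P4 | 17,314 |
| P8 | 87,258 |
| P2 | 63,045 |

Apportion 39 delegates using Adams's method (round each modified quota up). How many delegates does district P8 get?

10

Standard divisor 342453/39 ≈ 8780.846; standard quotas: P7 8.839, P5 11.072, P4 1.972, P8 9.937, P2 7.180.
Rounding up gives 9, 12, 2, 10, 8 = 41 seats, so the divisor must be adjusted.
With modified divisor 9400: modified quotas P7 8.257, P5 10.342, P4 1.842, P8 9.283, P2 6.707.
Rounding up: P7 9, P5 11, P4 2, P8 10, P2 7 (total 39).
P8 receives 10.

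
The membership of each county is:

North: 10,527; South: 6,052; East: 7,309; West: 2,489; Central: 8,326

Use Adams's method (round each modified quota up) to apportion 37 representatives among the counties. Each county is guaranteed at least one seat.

Standard divisor 34703/37 ≈ 937.919; standard quotas: North 11.224, South 6.453, East 7.793, West 2.654, Central 8.877.
Rounding up gives 12, 7, 8, 3, 9 = 39 seats, so the divisor must be adjusted.
With modified divisor 1020: modified quotas North 10.321, South 5.933, East 7.166, West 2.440, Central 8.163.
Rounding up: North 11, South 6, East 8, West 3, Central 9 (total 37).

North 11, South 6, East 8, West 3, Central 9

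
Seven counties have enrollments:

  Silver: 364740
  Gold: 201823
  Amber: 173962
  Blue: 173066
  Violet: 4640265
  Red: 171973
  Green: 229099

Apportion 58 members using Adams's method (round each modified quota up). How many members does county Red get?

Standard divisor 5954928/58 ≈ 102671.172; standard quotas: Silver 3.553, Gold 1.966, Amber 1.694, Blue 1.686, Violet 45.195, Red 1.675, Green 2.231.
Rounding up gives 4, 2, 2, 2, 46, 2, 3 = 61 seats, so the divisor must be adjusted.
With modified divisor 109200: modified quotas Silver 3.340, Gold 1.848, Amber 1.593, Blue 1.585, Violet 42.493, Red 1.575, Green 2.098.
Rounding up: Silver 4, Gold 2, Amber 2, Blue 2, Violet 43, Red 2, Green 3 (total 58).
Red receives 2.

2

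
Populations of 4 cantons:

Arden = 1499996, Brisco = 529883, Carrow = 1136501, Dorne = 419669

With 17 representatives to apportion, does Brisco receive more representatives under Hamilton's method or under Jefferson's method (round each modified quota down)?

Hamilton: Arden 7, Brisco 3, Carrow 5, Dorne 2.
Jefferson: Arden 7, Brisco 2, Carrow 6, Dorne 2.
Brisco gets 3 under Hamilton and 2 under Jefferson.

Hamilton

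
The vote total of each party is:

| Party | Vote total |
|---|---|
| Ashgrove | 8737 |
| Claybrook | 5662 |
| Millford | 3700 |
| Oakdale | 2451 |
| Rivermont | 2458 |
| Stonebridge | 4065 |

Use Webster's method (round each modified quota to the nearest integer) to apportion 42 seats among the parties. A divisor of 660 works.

With modified divisor 660: modified quotas Ashgrove 13.238, Claybrook 8.579, Millford 5.606, Oakdale 3.714, Rivermont 3.724, Stonebridge 6.159.
Rounding to the nearest integer: Ashgrove 13, Claybrook 9, Millford 6, Oakdale 4, Rivermont 4, Stonebridge 6 (total 42).

Ashgrove=13, Claybrook=9, Millford=6, Oakdale=4, Rivermont=4, Stonebridge=6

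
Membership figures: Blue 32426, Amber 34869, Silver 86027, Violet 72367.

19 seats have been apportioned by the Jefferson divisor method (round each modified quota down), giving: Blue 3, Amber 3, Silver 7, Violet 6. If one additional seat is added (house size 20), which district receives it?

Silver

Priority for the next seat is population ÷ (current seats + 1).
Priorities: Blue 8106.500, Amber 8717.250, Silver 10753.375, Violet 10338.143.
Highest priority: Silver.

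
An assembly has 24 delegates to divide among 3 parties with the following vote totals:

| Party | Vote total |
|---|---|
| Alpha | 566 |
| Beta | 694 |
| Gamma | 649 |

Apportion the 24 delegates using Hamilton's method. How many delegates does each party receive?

Total 1909; standard divisor 1909/24 ≈ 79.542.
Standard quotas: Alpha 7.116, Beta 8.725, Gamma 8.159.
Lower quotas: Alpha 7, Beta 8, Gamma 8 (sum 23, leaving 1 seat).
Remainders in descending order: Beta 0.725, Gamma 0.159, Alpha 0.116.
Largest remainder: Beta receives the extra seat.

Alpha=7; Beta=9; Gamma=8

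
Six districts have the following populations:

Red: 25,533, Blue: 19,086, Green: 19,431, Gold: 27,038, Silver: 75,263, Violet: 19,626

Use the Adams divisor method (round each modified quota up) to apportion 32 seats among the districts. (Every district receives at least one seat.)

Red 4; Blue 3; Green 4; Gold 5; Silver 12; Violet 4

Standard divisor 185977/32 ≈ 5811.781; standard quotas: Red 4.393, Blue 3.284, Green 3.343, Gold 4.652, Silver 12.950, Violet 3.377.
Rounding up gives 5, 4, 4, 5, 13, 4 = 35 seats, so the divisor must be adjusted.
With modified divisor 6430: modified quotas Red 3.971, Blue 2.968, Green 3.022, Gold 4.205, Silver 11.705, Violet 3.052.
Rounding up: Red 4, Blue 3, Green 4, Gold 5, Silver 12, Violet 4 (total 32).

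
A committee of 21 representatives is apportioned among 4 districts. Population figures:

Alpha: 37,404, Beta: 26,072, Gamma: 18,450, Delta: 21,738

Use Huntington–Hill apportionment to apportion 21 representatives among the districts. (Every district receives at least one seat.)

Alpha 8, Beta 5, Gamma 4, Delta 4

With divisor 4930: modified quotas Alpha 7.587, Beta 5.288, Gamma 3.742, Delta 4.409.
Geometric-mean thresholds: Alpha √(7·8)=7.483, Beta √(5·6)=5.477, Gamma √(3·4)=3.464, Delta √(4·5)=4.472.
Each quota rounded against its threshold gives Alpha 8, Beta 5, Gamma 4, Delta 4 (total 21).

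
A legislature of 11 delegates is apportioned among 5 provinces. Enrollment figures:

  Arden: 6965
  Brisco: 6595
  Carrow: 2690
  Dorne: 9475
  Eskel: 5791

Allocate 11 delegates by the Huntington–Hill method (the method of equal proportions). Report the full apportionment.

With divisor 2789: modified quotas Arden 2.497, Brisco 2.365, Carrow 0.965, Dorne 3.397, Eskel 2.076.
Geometric-mean thresholds: Arden √(2·3)=2.449, Brisco √(2·3)=2.449, Carrow (min 1), Dorne √(3·4)=3.464, Eskel √(2·3)=2.449.
Each quota rounded against its threshold gives Arden 3, Brisco 2, Carrow 1, Dorne 3, Eskel 2 (total 11).

Arden 3; Brisco 2; Carrow 1; Dorne 3; Eskel 2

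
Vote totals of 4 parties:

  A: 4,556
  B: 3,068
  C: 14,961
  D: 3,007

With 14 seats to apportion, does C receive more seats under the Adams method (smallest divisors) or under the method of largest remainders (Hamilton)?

Hamilton

Adams: A 3, B 2, C 7, D 2.
Hamilton: A 2, B 2, C 8, D 2.
C gets 7 under Adams and 8 under Hamilton.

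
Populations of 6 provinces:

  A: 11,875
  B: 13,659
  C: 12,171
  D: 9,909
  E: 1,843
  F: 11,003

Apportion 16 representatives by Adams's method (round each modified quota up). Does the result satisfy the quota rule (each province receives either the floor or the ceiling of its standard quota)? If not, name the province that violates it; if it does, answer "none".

Standard quotas: A 3.143, B 3.615, C 3.221, D 2.622, E 0.488, F 2.912.
Adams allocation: A 3, B 3, C 3, D 3, E 1, F 3.
Every allocation lies between the lower and upper quota.

none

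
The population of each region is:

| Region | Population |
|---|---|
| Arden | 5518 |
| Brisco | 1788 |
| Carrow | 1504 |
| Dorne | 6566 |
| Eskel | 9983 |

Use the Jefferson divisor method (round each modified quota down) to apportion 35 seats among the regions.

Standard divisor 25359/35 ≈ 724.543; standard quotas: Arden 7.616, Brisco 2.468, Carrow 2.076, Dorne 9.062, Eskel 13.778.
Rounding down gives 7, 2, 2, 9, 13 = 33 seats, so the divisor must be adjusted.
With modified divisor 680: modified quotas Arden 8.115, Brisco 2.629, Carrow 2.212, Dorne 9.656, Eskel 14.681.
Rounding down: Arden 8, Brisco 2, Carrow 2, Dorne 9, Eskel 14 (total 35).

Arden 8; Brisco 2; Carrow 2; Dorne 9; Eskel 14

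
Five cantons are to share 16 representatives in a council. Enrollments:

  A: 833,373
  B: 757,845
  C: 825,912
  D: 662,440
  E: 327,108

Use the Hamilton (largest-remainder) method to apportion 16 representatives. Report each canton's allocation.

Total 3406678; standard divisor 3406678/16 ≈ 212917.375.
Standard quotas: A 3.9141, B 3.5593, C 3.8790, D 3.1113, E 1.5363.
Lower quotas: A 3, B 3, C 3, D 3, E 1 (sum 13, leaving 3 seats).
Remainders in descending order: A 0.9141, C 0.8790, B 0.5593, E 0.5363, D 0.1113.
The surplus seats go to A, C, B.

A=4, B=4, C=4, D=3, E=1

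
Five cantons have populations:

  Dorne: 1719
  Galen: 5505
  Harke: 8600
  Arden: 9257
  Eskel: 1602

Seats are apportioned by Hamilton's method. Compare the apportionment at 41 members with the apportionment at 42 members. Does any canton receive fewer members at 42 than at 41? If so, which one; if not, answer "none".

Eskel

At 41 seats: Dorne 3, Galen 8, Harke 13, Arden 14, Eskel 3.
At 42 seats: Dorne 3, Galen 9, Harke 13, Arden 15, Eskel 2.
Eskel drops from 3 to 2.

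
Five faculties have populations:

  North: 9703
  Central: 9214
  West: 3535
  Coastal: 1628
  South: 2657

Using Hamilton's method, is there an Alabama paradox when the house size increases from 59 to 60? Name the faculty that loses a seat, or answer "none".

Coastal

At 59 seats: North 21, Central 20, West 8, Coastal 4, South 6.
At 60 seats: North 22, Central 21, West 8, Coastal 3, South 6.
Coastal drops from 4 to 3.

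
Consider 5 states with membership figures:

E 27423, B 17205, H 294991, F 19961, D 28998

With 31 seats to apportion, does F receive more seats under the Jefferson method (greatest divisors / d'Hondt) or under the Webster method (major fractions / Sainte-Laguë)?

Jefferson: E 2, B 1, H 25, F 1, D 2.
Webster: E 2, B 1, H 24, F 2, D 2.
F gets 1 under Jefferson and 2 under Webster.

Webster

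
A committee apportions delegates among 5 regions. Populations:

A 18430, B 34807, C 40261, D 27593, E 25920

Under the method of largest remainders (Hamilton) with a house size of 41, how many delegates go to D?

Total 147011; standard divisor 147011/41 ≈ 3585.634.
Standard quotas: A 5.1400, B 9.7073, C 11.2284, D 7.6954, E 7.2288.
Lower quotas: A 5, B 9, C 11, D 7, E 7 (sum 39, leaving 2 seats).
Remainders in descending order: B 0.7073, D 0.6954, E 0.2288, C 0.2284, A 0.1400.
Largest remainders: B, D receive the extra seats.
D receives 8.

8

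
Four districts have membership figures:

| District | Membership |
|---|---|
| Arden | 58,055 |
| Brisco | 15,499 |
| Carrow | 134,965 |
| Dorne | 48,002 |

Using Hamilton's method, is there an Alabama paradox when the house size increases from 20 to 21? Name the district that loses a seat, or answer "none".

At 20 seats: Arden 5, Brisco 1, Carrow 10, Dorne 4.
At 21 seats: Arden 5, Brisco 1, Carrow 11, Dorne 4.
No district's allocation decreased.

none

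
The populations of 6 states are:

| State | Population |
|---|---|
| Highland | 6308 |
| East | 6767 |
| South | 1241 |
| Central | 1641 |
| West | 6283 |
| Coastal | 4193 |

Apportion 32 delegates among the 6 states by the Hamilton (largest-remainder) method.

Standard divisor: 26433 ÷ 32 ≈ 826.031.
Standard quotas: Highland 7.6365, East 8.1922, South 1.5024, Central 1.9866, West 7.6062, Coastal 5.0761.
Lower quotas: Highland 7, East 8, South 1, Central 1, West 7, Coastal 5 (sum 29, leaving 3 seats).
Remainders in descending order: Central 0.9866, Highland 0.6365, West 0.6062, South 0.5024, East 0.1922, Coastal 0.0761.
Largest remainders: Central, Highland, West receive the extra seats.

Highland: 8, East: 8, South: 1, Central: 2, West: 8, Coastal: 5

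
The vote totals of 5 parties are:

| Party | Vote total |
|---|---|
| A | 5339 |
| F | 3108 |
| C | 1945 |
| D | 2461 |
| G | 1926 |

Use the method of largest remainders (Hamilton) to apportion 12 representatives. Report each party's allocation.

A=4, F=2, C=2, D=2, G=2

Standard divisor: 14779 ÷ 12 ≈ 1231.583.
Standard quotas: A 4.3351, F 2.5236, C 1.5793, D 1.9982, G 1.5638.
Lower quotas: A 4, F 2, C 1, D 1, G 1 (sum 9, leaving 3 seats).
Remainders in descending order: D 0.9982, C 0.5793, G 0.5638, F 0.5236, A 0.3351.
The surplus seats go to D, C, G.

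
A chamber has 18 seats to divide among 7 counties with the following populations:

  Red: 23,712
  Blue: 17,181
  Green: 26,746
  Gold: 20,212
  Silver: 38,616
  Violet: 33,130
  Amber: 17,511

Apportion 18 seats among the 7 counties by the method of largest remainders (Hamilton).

Red: 2; Blue: 2; Green: 3; Gold: 2; Silver: 4; Violet: 3; Amber: 2

Total 177108; standard divisor 177108/18 ≈ 9839.333.
Standard quotas: Red 2.4099, Blue 1.7462, Green 2.7183, Gold 2.0542, Silver 3.9247, Violet 3.3671, Amber 1.7797.
Lower quotas: Red 2, Blue 1, Green 2, Gold 2, Silver 3, Violet 3, Amber 1 (sum 14, leaving 4 seats).
Remainders in descending order: Silver 0.9247, Amber 0.7797, Blue 0.7462, Green 0.7183, Red 0.4099, Violet 0.3671, Gold 0.0542.
The surplus seats go to Silver, Amber, Blue, Green.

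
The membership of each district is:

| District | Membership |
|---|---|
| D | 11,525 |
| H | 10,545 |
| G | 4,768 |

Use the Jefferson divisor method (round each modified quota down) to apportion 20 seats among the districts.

D 9; H 8; G 3

Standard divisor 26838/20 ≈ 1341.9; standard quotas: D 8.589, H 7.858, G 3.553.
Rounding down gives 8, 7, 3 = 18 seats, so the divisor must be adjusted.
With modified divisor 1200: modified quotas D 9.604, H 8.787, G 3.973.
Rounding down: D 9, H 8, G 3 (total 20).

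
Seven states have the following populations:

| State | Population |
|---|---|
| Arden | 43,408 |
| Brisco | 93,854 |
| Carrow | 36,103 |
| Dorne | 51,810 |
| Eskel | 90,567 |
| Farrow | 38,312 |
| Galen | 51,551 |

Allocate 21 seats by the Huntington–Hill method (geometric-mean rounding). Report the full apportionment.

With divisor 20619: modified quotas Arden 2.105, Brisco 4.552, Carrow 1.751, Dorne 2.513, Eskel 4.392, Farrow 1.858, Galen 2.500.
Geometric-mean thresholds: Arden √(2·3)=2.449, Brisco √(4·5)=4.472, Carrow √(1·2)=1.414, Dorne √(2·3)=2.449, Eskel √(4·5)=4.472, Farrow √(1·2)=1.414, Galen √(2·3)=2.449.
Each quota rounded against its threshold gives Arden 2, Brisco 5, Carrow 2, Dorne 3, Eskel 4, Farrow 2, Galen 3 (total 21).

Arden 2, Brisco 5, Carrow 2, Dorne 3, Eskel 4, Farrow 2, Galen 3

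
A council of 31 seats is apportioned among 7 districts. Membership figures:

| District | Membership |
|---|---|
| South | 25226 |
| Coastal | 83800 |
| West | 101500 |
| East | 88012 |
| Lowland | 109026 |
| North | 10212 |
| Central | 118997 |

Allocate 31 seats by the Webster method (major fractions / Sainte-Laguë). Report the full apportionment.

Standard divisor 536773/31 ≈ 17315.258; standard quotas: South 1.457, Coastal 4.840, West 5.862, East 5.083, Lowland 6.297, North 0.590, Central 6.872.
Rounding to the nearest integer gives South 1, Coastal 5, West 6, East 5, Lowland 6, North 1, Central 7 — total 31, matching the house size, so no adjustment is needed.

South 1, Coastal 5, West 6, East 5, Lowland 6, North 1, Central 7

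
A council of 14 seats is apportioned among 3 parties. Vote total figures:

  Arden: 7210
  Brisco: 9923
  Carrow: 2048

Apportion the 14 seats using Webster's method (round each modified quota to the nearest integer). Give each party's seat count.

Standard divisor 19181/14 ≈ 1370.071; standard quotas: Arden 5.262, Brisco 7.243, Carrow 1.495.
Rounding to the nearest integer gives 5, 7, 1 = 13 seats, so the divisor must be adjusted.
With modified divisor 1340: modified quotas Arden 5.381, Brisco 7.405, Carrow 1.528.
Rounding to the nearest integer: Arden 5, Brisco 7, Carrow 2 (total 14).

Arden=5, Brisco=7, Carrow=2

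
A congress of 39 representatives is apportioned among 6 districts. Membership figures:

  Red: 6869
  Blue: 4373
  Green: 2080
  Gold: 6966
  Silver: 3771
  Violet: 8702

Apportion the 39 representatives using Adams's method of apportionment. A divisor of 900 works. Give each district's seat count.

With modified divisor 900: modified quotas Red 7.632, Blue 4.859, Green 2.311, Gold 7.740, Silver 4.190, Violet 9.669.
Rounding up: Red 8, Blue 5, Green 3, Gold 8, Silver 5, Violet 10 (total 39).

Red=8, Blue=5, Green=3, Gold=8, Silver=5, Violet=10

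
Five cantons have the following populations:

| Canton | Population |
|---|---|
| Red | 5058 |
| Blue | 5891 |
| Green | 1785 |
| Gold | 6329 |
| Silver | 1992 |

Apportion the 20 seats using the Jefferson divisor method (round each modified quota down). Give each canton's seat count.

Red 5; Blue 6; Green 1; Gold 6; Silver 2

Standard divisor 21055/20 ≈ 1052.75; standard quotas: Red 4.805, Blue 5.596, Green 1.696, Gold 6.012, Silver 1.892.
Rounding down gives 4, 5, 1, 6, 1 = 17 seats, so the divisor must be adjusted.
With modified divisor 940: modified quotas Red 5.381, Blue 6.267, Green 1.899, Gold 6.733, Silver 2.119.
Rounding down: Red 5, Blue 6, Green 1, Gold 6, Silver 2 (total 20).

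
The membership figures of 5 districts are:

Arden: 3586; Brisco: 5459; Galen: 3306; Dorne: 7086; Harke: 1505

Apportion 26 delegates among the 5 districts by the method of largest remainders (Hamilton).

The standard divisor is 20942/26 ≈ 805.462.
Standard quotas: Arden 4.4521, Brisco 6.7775, Galen 4.1045, Dorne 8.7974, Harke 1.8685.
Lower quotas: Arden 4, Brisco 6, Galen 4, Dorne 8, Harke 1 (sum 23, leaving 3 seats).
Remainders in descending order: Harke 0.8685, Dorne 0.7974, Brisco 0.7775, Arden 0.4521, Galen 0.1045.
Largest remainders: Harke, Dorne, Brisco receive the extra seats.

Arden: 4, Brisco: 7, Galen: 4, Dorne: 9, Harke: 2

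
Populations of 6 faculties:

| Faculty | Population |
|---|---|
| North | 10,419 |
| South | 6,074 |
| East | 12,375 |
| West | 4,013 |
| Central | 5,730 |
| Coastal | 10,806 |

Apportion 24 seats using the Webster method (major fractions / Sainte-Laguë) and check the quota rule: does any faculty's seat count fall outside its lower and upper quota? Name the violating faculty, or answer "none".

none

Standard quotas: North 5.060, South 2.950, East 6.010, West 1.949, Central 2.783, Coastal 5.248.
Webster allocation: North 5, South 3, East 6, West 2, Central 3, Coastal 5.
Every allocation lies between the lower and upper quota.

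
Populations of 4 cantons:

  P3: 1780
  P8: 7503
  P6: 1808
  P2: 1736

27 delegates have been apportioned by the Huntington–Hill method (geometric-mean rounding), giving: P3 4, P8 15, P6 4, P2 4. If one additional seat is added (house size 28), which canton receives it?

P8

Priority for the next seat is population ÷ (√(s·(s+1))).
Priorities: P3 398.020, P8 484.317, P6 404.281, P2 388.181.
Highest priority: P8.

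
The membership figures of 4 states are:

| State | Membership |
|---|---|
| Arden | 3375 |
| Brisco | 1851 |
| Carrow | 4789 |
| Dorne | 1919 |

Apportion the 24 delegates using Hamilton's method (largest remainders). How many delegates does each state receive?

Arden=7, Brisco=4, Carrow=9, Dorne=4

The standard divisor is 11934/24 ≈ 497.25.
Standard quotas: Arden 6.787, Brisco 3.722, Carrow 9.631, Dorne 3.859.
Lower quotas: Arden 6, Brisco 3, Carrow 9, Dorne 3 (sum 21, leaving 3 seats).
Remainders in descending order: Dorne 0.859, Arden 0.787, Brisco 0.722, Carrow 0.631.
Largest remainders: Dorne, Arden, Brisco receive the extra seats.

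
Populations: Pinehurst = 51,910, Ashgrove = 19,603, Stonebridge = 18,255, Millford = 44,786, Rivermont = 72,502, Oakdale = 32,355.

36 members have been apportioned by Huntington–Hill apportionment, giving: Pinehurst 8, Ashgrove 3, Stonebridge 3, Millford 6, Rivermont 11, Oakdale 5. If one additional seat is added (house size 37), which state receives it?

Priority for the next seat is population ÷ (√(s·(s+1))).
Priorities: Pinehurst 6117.652, Ashgrove 5658.899, Stonebridge 5269.765, Millford 6910.630, Rivermont 6310.489, Oakdale 5907.188.
Highest priority: Millford.

Millford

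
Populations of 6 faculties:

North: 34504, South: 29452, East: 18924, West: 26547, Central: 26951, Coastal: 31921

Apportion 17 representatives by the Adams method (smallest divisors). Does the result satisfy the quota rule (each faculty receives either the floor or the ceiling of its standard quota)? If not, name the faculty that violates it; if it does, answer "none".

Standard quotas: North 3.485, South 2.975, East 1.912, West 2.682, Central 2.722, Coastal 3.224.
Adams allocation: North 3, South 3, East 2, West 3, Central 3, Coastal 3.
Every allocation lies between the lower and upper quota.

none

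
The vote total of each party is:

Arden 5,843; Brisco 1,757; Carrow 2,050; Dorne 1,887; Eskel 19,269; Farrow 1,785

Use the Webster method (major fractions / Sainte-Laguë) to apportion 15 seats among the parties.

Standard divisor 32591/15 ≈ 2172.733; standard quotas: Arden 2.689, Brisco 0.809, Carrow 0.944, Dorne 0.868, Eskel 8.869, Farrow 0.822.
Rounding to the nearest integer gives 3, 1, 1, 1, 9, 1 = 16 seats, so the divisor must be adjusted.
With modified divisor 2300: modified quotas Arden 2.540, Brisco 0.764, Carrow 0.891, Dorne 0.820, Eskel 8.378, Farrow 0.776.
Rounding to the nearest integer: Arden 3, Brisco 1, Carrow 1, Dorne 1, Eskel 8, Farrow 1 (total 15).

Arden: 3, Brisco: 1, Carrow: 1, Dorne: 1, Eskel: 8, Farrow: 1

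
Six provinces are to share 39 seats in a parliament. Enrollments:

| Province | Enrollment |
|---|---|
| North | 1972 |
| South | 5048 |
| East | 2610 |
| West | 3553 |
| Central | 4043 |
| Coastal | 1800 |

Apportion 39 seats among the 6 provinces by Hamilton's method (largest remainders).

North: 4; South: 10; East: 6; West: 7; Central: 8; Coastal: 4

Total 19026; standard divisor 19026/39 ≈ 487.846.
Standard quotas: North 4.0423, South 10.3475, East 5.3500, West 7.2830, Central 8.2874, Coastal 3.6897.
Lower quotas: North 4, South 10, East 5, West 7, Central 8, Coastal 3 (sum 37, leaving 2 seats).
Remainders in descending order: Coastal 0.6897, East 0.3500, South 0.3475, Central 0.2874, West 0.2830, North 0.0423.
The surplus seats go to Coastal, East.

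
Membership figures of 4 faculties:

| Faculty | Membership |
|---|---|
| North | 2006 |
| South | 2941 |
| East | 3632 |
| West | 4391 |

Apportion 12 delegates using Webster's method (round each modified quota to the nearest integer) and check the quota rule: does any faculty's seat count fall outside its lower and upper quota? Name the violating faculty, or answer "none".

none

Standard quotas: North 1.856, South 2.721, East 3.360, West 4.063.
Webster allocation: North 2, South 3, East 3, West 4.
Every allocation lies between the lower and upper quota.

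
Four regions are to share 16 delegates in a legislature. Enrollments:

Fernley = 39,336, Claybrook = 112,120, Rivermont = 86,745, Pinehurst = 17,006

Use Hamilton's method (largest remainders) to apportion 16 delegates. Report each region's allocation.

Fernley 3, Claybrook 7, Rivermont 5, Pinehurst 1

Total 255207; standard divisor 255207/16 ≈ 15950.438.
Standard quotas: Fernley 2.4661, Claybrook 7.0293, Rivermont 5.4384, Pinehurst 1.0662.
Lower quotas: Fernley 2, Claybrook 7, Rivermont 5, Pinehurst 1 (sum 15, leaving 1 seat).
Remainders in descending order: Fernley 0.4661, Rivermont 0.4384, Pinehurst 0.0662, Claybrook 0.0293.
The surplus seat goes to Fernley.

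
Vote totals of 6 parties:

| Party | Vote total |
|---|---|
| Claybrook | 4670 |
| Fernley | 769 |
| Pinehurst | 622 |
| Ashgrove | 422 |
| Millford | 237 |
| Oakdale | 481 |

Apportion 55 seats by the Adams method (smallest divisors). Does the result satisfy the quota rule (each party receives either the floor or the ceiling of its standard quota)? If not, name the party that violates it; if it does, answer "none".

Standard quotas: Claybrook 35.669, Fernley 5.873, Pinehurst 4.751, Ashgrove 3.223, Millford 1.810, Oakdale 3.674.
Adams allocation: Claybrook 34, Fernley 6, Pinehurst 5, Ashgrove 4, Millford 2, Oakdale 4.
Claybrook has quota 35.669 (lower 35, upper 36) but receives 34 — outside the quota interval.

Claybrook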